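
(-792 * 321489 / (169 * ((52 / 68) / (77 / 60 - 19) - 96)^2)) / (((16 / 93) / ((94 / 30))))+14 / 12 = -560649073628211001 / 188547258263520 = -2973.52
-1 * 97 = -97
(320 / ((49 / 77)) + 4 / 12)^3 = 1179926954263 / 9261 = 127408158.33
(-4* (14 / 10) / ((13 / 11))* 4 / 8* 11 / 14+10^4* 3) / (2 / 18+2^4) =17548911 / 9425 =1861.95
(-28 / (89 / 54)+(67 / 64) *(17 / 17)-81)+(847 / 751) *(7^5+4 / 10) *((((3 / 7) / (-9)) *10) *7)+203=-809513976817 / 12833088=-63080.22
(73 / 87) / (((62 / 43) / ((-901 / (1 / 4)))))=-5656478 / 2697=-2097.32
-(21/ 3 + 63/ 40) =-343/ 40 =-8.58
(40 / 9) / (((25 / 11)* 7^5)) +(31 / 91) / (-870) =-156941 / 570261510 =-0.00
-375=-375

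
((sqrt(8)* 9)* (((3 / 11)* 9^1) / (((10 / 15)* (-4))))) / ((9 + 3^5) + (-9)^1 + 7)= -729* sqrt(2) / 11000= -0.09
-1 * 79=-79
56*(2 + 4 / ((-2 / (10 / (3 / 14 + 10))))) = 336 / 143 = 2.35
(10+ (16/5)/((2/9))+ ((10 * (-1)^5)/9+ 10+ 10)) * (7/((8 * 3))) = 3409/270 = 12.63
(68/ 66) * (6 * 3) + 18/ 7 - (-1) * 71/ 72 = 122539/ 5544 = 22.10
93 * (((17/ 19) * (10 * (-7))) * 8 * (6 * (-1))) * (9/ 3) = 838762.11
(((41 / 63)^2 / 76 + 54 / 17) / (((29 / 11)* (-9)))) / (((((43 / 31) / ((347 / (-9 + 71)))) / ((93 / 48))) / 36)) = -1930783428431 / 51156409248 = -37.74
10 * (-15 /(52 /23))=-1725 /26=-66.35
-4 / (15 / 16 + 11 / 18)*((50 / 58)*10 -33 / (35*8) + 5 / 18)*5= -5133496 / 45269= -113.40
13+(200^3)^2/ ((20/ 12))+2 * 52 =38400000000117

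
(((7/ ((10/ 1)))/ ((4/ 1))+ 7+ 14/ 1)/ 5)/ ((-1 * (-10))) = 847/ 2000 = 0.42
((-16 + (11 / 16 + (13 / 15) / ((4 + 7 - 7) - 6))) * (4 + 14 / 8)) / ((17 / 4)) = -86917 / 4080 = -21.30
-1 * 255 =-255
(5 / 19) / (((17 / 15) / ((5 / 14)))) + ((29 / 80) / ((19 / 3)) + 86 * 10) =155582153 / 180880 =860.14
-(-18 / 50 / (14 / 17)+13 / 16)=-1051 / 2800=-0.38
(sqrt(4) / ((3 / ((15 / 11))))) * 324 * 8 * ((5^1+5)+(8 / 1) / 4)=311040 / 11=28276.36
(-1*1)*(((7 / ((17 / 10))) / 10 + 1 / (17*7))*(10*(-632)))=316000 / 119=2655.46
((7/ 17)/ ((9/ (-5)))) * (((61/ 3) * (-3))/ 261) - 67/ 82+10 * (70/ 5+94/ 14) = 4730530613/ 22921542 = 206.38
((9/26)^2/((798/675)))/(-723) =-6075/43335656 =-0.00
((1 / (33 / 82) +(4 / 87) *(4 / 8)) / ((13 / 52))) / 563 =3200 / 179597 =0.02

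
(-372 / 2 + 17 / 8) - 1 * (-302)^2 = -731103 / 8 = -91387.88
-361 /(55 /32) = -11552 /55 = -210.04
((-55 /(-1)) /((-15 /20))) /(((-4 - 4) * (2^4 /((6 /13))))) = 0.26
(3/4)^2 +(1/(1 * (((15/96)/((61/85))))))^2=62590489/2890000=21.66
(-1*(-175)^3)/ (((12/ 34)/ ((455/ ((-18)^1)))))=-41454765625/ 108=-383840422.45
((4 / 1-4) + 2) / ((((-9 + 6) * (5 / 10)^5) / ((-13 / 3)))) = 832 / 9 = 92.44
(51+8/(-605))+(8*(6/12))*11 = 57467/605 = 94.99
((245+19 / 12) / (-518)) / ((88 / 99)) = -8877 / 16576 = -0.54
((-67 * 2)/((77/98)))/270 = -938/1485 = -0.63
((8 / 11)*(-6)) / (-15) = 16 / 55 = 0.29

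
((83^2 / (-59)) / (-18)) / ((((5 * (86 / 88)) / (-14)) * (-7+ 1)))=1060906 / 342495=3.10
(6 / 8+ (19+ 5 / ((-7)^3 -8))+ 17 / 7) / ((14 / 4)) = 217831 / 34398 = 6.33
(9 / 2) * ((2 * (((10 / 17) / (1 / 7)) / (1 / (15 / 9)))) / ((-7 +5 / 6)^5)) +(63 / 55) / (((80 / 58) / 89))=191666139921207 / 2593463991800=73.90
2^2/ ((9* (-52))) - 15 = -1756/ 117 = -15.01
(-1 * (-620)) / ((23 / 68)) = 42160 / 23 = 1833.04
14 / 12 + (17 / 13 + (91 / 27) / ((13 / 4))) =3.51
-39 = -39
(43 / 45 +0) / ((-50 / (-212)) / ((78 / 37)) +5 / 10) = 118508 / 75885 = 1.56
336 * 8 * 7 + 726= 19542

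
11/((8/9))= 99/8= 12.38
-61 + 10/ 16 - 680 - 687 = -11419/ 8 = -1427.38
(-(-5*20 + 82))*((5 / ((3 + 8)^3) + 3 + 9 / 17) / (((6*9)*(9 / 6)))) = 159890 / 203643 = 0.79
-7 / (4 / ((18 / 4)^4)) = -45927 / 64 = -717.61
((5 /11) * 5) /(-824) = -25 /9064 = -0.00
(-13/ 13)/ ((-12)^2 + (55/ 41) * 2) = -41/ 6014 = -0.01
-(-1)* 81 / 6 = 27 / 2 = 13.50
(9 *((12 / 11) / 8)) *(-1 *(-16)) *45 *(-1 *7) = -68040 / 11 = -6185.45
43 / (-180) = -43 / 180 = -0.24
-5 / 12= -0.42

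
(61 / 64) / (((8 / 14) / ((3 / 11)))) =1281 / 2816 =0.45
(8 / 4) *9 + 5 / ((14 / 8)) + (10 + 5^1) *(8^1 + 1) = 1091 / 7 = 155.86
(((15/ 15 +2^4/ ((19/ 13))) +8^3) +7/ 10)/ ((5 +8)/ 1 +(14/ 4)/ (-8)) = 797464/ 19095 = 41.76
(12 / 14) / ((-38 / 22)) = -66 / 133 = -0.50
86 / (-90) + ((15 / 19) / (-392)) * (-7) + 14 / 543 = -0.92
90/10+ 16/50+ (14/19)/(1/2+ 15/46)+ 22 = 290713/9025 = 32.21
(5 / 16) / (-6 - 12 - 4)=-0.01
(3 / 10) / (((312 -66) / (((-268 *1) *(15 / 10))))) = -201 / 410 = -0.49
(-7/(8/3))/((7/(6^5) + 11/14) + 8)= -142884/478273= -0.30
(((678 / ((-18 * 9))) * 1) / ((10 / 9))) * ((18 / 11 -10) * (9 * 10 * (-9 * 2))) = -561384 / 11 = -51034.91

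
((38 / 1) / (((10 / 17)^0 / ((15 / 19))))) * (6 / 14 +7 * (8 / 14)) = 930 / 7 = 132.86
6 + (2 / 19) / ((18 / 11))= 1037 / 171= 6.06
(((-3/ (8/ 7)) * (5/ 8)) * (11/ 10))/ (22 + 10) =-231/ 4096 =-0.06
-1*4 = -4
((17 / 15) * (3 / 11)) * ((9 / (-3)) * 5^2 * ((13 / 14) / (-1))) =3315 / 154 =21.53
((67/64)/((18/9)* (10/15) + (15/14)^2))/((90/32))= 3283/21885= 0.15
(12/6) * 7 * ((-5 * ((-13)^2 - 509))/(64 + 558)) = 11900/311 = 38.26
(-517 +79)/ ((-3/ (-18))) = -2628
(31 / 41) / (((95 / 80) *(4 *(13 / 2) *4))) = 62 / 10127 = 0.01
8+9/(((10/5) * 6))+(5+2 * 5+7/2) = 109/4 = 27.25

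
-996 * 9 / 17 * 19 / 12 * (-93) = 1319949 / 17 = 77644.06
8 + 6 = 14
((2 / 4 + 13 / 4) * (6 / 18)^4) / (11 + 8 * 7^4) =5 / 2075652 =0.00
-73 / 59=-1.24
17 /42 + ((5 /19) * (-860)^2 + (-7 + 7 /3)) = 155312599 /798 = 194627.32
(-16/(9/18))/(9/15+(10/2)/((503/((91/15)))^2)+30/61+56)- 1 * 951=-18865313195727/19825658297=-951.56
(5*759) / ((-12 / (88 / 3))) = -27830 / 3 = -9276.67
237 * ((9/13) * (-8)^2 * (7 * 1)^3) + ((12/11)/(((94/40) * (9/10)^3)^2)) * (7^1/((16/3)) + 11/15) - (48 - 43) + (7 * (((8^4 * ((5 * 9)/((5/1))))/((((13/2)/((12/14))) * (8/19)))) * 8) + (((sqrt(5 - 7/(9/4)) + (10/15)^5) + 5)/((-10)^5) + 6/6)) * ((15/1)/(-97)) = sqrt(17)/1940000 + 904417126862831420789/258269697180000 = 3501832.14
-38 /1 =-38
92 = 92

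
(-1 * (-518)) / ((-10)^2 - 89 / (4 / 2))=28 / 3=9.33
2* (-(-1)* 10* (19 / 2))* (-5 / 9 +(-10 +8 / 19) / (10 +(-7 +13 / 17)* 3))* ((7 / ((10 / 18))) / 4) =48251 / 148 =326.02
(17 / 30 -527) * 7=-110551 / 30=-3685.03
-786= -786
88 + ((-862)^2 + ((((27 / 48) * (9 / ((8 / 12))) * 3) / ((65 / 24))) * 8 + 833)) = 48362099 / 65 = 744032.29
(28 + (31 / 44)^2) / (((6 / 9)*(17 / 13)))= 32.69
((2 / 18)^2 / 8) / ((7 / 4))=1 / 1134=0.00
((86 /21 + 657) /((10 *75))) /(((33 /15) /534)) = 213.95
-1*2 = -2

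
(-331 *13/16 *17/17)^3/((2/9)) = -717061735143/8192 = -87531950.09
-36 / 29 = -1.24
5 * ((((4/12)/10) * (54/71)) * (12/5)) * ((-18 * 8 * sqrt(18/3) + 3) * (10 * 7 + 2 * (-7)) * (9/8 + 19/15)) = 216972/1775 - 10414656 * sqrt(6)/1775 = -14249.93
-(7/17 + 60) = -60.41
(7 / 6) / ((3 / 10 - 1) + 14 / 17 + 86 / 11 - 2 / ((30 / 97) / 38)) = -935 / 190573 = -0.00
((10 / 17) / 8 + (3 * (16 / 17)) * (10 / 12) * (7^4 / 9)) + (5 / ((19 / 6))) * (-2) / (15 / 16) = 7260727 / 11628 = 624.42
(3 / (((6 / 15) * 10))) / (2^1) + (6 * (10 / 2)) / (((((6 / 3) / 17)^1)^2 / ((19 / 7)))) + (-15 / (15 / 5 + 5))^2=2637423 / 448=5887.10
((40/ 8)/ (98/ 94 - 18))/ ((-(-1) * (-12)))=235/ 9564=0.02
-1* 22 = -22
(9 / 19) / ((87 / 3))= 9 / 551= 0.02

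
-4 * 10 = -40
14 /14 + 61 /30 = 91 /30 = 3.03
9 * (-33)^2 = 9801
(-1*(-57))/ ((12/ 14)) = 133/ 2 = 66.50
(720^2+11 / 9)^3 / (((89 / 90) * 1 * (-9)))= -1015606750082804941310 / 64881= -15653376952926202.45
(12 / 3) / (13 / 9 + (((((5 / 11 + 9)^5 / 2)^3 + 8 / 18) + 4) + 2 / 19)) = 0.00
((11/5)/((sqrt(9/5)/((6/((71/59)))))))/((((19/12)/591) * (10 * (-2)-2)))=-138.72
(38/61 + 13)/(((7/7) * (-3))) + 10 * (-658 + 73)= -357127/61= -5854.54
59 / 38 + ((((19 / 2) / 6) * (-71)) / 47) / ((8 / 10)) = -61603 / 42864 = -1.44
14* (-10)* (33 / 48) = -385 / 4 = -96.25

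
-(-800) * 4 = 3200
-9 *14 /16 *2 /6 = -21 /8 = -2.62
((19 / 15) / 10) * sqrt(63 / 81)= 0.11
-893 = -893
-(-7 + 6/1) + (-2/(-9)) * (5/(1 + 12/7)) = 241/171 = 1.41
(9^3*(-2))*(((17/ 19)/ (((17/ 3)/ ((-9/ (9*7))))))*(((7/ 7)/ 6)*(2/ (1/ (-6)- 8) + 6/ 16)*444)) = 4126869/ 13034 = 316.62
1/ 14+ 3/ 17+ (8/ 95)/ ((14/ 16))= 7781/ 22610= 0.34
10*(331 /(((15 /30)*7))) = 6620 /7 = 945.71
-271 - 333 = -604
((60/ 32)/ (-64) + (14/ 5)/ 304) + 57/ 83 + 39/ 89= 396981301/ 359303680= 1.10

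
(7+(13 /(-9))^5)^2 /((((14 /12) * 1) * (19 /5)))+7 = 1099747450777 /154580775111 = 7.11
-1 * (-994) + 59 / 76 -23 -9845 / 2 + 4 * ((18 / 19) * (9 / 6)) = -299823 / 76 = -3945.04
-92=-92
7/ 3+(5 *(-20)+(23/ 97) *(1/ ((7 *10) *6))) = -3978917/ 40740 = -97.67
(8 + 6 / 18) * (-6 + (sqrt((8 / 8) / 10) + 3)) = -25 + 5 * sqrt(10) / 6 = -22.36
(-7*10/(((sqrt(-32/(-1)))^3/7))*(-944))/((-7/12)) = -6195*sqrt(2)/2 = -4380.53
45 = 45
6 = 6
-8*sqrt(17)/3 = -10.99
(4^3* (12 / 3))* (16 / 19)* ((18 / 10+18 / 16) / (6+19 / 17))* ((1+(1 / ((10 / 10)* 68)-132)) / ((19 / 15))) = -9161.28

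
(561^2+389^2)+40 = 466082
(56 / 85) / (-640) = -7 / 6800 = -0.00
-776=-776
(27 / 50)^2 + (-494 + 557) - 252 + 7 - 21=-506771 / 2500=-202.71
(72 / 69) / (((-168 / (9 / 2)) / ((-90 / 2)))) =1.26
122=122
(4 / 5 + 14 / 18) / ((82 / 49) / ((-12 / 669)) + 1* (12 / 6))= -6958 / 402615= -0.02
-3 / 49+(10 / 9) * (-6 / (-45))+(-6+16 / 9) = -5471 / 1323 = -4.14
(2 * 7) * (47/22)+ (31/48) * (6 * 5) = 4337/88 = 49.28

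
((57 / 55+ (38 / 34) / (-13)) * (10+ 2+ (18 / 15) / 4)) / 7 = 710448 / 425425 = 1.67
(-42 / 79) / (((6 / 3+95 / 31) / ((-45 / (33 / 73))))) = 1425690 / 136433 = 10.45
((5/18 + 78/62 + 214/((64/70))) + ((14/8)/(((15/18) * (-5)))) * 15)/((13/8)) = 5117939/36270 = 141.11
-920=-920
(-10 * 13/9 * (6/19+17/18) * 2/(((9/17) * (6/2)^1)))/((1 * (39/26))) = -1905020/124659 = -15.28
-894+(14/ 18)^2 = -72365/ 81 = -893.40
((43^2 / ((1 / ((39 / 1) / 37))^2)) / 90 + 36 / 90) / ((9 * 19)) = 317957 / 2340990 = 0.14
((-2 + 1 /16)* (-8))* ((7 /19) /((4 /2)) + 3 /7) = 5053 /532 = 9.50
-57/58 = -0.98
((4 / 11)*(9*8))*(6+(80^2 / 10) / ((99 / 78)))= 1616448 / 121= 13359.07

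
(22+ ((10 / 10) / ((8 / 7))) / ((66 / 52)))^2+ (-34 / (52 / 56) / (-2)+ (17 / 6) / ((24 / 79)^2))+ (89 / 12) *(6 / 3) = 3145702541 / 5436288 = 578.65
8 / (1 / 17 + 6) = 136 / 103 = 1.32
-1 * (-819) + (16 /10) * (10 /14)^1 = 5741 /7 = 820.14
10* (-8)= -80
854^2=729316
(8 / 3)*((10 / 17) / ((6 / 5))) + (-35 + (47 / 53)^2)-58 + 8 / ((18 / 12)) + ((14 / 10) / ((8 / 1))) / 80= -117684479561 / 1375286400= -85.57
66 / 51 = 22 / 17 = 1.29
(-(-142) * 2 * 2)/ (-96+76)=-142/ 5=-28.40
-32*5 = -160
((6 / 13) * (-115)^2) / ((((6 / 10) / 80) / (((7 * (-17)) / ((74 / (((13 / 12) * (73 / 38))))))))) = -5744278750 / 2109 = -2723697.84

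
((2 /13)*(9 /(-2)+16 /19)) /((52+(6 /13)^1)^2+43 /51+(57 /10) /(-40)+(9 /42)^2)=-1806277200 /8836217288827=-0.00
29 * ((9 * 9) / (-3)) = -783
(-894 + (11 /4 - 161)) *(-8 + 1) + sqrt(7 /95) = sqrt(665) /95 + 29463 /4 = 7366.02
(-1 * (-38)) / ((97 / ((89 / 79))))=3382 / 7663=0.44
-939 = -939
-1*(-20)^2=-400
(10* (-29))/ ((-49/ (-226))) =-65540/ 49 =-1337.55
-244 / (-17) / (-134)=-122 / 1139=-0.11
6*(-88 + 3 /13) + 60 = -6066 /13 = -466.62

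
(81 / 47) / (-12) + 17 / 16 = 0.92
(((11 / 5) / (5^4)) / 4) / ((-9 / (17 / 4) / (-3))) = 0.00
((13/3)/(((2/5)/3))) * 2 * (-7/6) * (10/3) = -2275/9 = -252.78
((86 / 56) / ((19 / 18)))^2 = 149769 / 70756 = 2.12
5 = 5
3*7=21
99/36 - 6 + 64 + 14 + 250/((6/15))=2799/4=699.75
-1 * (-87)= 87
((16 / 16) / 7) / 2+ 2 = 29 / 14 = 2.07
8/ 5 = 1.60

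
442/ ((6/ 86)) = 19006/ 3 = 6335.33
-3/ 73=-0.04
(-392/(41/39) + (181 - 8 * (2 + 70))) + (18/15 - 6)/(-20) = -767.64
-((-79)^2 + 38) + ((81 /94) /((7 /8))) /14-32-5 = -14545586 /2303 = -6315.93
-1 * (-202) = 202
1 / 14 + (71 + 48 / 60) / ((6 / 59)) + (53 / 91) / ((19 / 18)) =706.66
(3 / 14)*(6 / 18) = 1 / 14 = 0.07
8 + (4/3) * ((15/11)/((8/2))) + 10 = 203/11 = 18.45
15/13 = 1.15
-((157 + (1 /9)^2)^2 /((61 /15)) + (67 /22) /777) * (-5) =23040949690915 /760153086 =30310.93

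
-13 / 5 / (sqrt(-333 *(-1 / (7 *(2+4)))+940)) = -13 *sqrt(185794) / 66355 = -0.08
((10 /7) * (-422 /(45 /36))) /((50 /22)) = -212.21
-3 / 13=-0.23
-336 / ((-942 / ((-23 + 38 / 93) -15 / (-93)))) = -116816 / 14601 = -8.00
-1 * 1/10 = -1/10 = -0.10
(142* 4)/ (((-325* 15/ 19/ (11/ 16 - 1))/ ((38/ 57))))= 1349/ 2925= 0.46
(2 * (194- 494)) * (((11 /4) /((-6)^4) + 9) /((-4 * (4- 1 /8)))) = 1166675 /3348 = 348.47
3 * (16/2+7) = 45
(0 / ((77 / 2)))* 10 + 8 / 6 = 4 / 3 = 1.33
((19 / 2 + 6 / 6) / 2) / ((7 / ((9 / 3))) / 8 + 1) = 126 / 31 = 4.06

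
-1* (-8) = 8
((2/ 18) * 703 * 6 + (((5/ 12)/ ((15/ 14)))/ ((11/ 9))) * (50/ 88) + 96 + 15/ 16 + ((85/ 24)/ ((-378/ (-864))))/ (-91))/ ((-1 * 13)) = -697634401/ 16032016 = -43.52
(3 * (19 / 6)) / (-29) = -19 / 58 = -0.33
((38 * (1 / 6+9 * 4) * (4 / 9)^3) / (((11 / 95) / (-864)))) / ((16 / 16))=-802170880 / 891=-900304.02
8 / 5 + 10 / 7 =106 / 35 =3.03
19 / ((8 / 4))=19 / 2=9.50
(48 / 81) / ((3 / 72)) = 128 / 9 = 14.22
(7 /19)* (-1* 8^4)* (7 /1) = -200704 /19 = -10563.37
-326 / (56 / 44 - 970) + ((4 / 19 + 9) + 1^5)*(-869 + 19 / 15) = -4484414369 / 506160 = -8859.68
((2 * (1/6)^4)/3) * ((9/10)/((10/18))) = 1/1200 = 0.00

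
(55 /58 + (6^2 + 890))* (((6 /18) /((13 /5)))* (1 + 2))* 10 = 3565.19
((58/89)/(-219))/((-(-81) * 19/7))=-406/29996649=-0.00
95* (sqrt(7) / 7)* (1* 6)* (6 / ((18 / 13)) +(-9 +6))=760* sqrt(7) / 7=287.25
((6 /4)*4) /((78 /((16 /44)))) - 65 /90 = -1787 /2574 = -0.69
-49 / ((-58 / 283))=13867 / 58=239.09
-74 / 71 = -1.04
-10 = -10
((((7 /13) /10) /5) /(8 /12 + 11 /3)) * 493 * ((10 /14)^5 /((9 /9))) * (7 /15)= 12325 /115934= 0.11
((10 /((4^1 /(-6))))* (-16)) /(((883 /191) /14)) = 726.80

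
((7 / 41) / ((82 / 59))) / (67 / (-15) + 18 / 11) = -68145 / 1570054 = -0.04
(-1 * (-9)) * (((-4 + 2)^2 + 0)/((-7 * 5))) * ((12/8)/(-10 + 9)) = 54/35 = 1.54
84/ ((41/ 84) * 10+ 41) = 3528/ 1927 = 1.83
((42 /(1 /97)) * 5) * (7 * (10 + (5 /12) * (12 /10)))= 1497195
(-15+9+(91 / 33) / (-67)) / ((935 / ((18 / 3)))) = -26714 / 689095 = -0.04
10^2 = 100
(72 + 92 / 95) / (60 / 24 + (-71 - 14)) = -13864 / 15675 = -0.88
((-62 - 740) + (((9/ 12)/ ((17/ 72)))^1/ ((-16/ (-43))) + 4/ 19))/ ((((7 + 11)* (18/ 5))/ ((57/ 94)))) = -3416275/ 460224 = -7.42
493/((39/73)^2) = 1727.28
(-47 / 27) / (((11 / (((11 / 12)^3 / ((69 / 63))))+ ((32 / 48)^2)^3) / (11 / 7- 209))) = 55738287 / 2428000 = 22.96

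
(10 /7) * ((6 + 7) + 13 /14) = 975 /49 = 19.90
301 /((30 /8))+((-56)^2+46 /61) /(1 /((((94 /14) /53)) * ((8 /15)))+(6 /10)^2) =287.17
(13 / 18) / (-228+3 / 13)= -169 / 53298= -0.00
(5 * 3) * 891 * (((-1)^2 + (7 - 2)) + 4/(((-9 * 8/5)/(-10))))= 117315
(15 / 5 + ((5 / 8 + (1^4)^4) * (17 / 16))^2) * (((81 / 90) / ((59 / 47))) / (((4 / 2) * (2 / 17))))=704667663 / 38666240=18.22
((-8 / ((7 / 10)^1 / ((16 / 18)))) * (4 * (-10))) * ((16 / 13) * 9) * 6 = 2457600 / 91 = 27006.59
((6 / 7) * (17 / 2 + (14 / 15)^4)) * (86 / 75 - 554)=-38870717048 / 8859375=-4387.52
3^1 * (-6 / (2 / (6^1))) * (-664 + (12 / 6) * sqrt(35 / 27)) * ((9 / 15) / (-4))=-26892 / 5 + 9 * sqrt(105) / 5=-5359.96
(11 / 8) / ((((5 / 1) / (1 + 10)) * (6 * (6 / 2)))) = 121 / 720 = 0.17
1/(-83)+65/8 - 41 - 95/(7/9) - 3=-734523/4648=-158.03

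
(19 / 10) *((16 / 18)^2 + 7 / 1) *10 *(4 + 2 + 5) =131879 / 81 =1628.14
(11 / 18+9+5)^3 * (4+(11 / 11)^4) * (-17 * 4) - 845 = -1061388.89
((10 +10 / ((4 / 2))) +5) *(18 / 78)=60 / 13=4.62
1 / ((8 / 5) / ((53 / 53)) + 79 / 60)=12 / 35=0.34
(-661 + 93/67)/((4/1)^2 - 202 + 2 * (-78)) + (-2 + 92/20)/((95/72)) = 1116833/286425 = 3.90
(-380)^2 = 144400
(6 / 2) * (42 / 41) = 126 / 41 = 3.07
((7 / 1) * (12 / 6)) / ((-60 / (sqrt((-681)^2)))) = -1589 / 10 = -158.90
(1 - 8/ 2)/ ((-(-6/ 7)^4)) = 2401/ 432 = 5.56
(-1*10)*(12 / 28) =-30 / 7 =-4.29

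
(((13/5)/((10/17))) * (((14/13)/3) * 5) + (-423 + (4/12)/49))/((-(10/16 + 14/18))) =7321656/24745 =295.88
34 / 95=0.36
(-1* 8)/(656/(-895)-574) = 3580/257193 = 0.01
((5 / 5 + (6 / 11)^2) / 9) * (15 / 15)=157 / 1089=0.14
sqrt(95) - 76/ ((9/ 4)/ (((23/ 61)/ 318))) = -3496/ 87291 + sqrt(95) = 9.71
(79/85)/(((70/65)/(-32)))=-16432/595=-27.62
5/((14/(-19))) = -95/14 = -6.79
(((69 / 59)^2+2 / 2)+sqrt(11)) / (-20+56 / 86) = -0.29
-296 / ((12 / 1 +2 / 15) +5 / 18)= -26640 / 1117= -23.85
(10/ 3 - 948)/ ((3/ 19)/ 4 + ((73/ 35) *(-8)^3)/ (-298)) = -1123227560/ 4307799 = -260.74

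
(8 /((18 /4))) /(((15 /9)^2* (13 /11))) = 176 /325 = 0.54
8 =8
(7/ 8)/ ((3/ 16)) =14/ 3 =4.67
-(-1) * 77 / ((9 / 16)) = 1232 / 9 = 136.89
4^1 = 4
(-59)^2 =3481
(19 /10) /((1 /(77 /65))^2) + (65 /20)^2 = 4471333 /338000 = 13.23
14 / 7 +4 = 6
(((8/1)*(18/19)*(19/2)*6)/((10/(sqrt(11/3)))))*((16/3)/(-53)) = -384*sqrt(33)/265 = -8.32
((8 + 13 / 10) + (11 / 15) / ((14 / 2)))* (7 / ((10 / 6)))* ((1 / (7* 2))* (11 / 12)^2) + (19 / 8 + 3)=31231 / 4032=7.75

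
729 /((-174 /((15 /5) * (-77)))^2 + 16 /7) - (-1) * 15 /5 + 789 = 17719713 /16916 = 1047.51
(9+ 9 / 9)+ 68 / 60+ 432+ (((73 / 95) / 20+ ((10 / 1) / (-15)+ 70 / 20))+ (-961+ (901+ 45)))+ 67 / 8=5008933 / 11400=439.38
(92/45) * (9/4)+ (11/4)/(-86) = 7857/1720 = 4.57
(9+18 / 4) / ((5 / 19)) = 513 / 10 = 51.30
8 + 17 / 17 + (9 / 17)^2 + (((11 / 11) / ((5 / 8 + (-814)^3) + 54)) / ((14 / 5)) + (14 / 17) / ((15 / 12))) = 86757317573782 / 8728890398445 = 9.94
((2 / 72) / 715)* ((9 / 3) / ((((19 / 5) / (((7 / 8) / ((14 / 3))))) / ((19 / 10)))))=1 / 91520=0.00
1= 1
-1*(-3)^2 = -9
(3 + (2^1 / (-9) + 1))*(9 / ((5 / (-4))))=-136 / 5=-27.20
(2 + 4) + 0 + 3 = 9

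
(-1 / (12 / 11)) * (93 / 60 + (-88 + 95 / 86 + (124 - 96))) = 180829 / 3440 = 52.57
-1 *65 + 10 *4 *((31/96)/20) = -3089/48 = -64.35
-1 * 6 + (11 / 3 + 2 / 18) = -20 / 9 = -2.22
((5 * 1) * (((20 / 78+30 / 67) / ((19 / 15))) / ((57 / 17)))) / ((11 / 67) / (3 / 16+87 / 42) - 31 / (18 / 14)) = -53958000 / 1564594577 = -0.03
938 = 938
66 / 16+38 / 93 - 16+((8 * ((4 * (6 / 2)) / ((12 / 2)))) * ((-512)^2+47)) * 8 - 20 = 24968949901 / 744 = 33560416.53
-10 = -10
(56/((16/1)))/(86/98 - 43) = -343/4128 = -0.08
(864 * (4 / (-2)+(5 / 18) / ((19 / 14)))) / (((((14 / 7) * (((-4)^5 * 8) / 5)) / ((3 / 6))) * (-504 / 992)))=-47585 / 102144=-0.47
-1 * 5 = -5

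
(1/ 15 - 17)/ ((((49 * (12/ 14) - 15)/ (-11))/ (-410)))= -229108/ 81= -2828.49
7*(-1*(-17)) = 119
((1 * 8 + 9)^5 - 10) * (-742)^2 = 781716643708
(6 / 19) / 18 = 0.02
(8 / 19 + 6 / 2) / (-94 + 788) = 65 / 13186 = 0.00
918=918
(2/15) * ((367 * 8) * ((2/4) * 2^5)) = 93952/15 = 6263.47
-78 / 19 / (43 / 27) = -2106 / 817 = -2.58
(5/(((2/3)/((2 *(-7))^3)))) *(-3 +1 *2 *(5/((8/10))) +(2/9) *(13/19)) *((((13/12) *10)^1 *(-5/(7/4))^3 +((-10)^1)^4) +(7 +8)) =-1939180171.64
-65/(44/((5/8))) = -325/352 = -0.92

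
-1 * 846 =-846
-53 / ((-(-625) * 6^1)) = -53 / 3750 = -0.01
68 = 68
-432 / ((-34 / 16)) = 3456 / 17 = 203.29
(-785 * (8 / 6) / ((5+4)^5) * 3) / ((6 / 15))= -7850 / 59049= -0.13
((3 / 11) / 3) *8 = 8 / 11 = 0.73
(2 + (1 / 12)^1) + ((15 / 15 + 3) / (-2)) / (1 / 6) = -119 / 12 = -9.92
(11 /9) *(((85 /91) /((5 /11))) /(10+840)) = 121 /40950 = 0.00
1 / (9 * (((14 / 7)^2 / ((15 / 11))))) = 5 / 132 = 0.04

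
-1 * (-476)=476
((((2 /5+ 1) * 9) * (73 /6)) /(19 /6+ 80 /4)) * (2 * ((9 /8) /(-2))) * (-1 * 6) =124173 /2780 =44.67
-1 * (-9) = 9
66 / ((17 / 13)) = 858 / 17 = 50.47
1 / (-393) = -1 / 393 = -0.00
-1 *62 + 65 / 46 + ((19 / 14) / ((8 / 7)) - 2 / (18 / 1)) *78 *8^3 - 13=5922005 / 138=42913.08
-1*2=-2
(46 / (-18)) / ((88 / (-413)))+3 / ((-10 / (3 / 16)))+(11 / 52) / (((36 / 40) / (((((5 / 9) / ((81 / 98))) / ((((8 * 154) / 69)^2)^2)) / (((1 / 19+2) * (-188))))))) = 1969636055079406297 / 164996563115704320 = 11.94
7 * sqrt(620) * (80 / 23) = 1120 * sqrt(155) / 23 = 606.26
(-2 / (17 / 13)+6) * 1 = 4.47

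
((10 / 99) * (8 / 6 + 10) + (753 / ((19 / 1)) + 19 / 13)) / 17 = 3098530 / 1247103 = 2.48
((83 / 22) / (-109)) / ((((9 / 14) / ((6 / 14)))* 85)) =-83 / 305745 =-0.00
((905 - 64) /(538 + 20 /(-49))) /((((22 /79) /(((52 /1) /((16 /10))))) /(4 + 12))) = 423216430 /144881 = 2921.13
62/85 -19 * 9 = -14473/85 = -170.27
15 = 15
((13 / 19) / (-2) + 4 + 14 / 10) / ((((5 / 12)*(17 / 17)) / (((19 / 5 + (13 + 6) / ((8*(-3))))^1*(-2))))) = -18259 / 250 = -73.04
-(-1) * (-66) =-66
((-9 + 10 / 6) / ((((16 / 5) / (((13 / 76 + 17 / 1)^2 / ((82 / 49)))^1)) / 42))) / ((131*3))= -10709188875 / 248183168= -43.15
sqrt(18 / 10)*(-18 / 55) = -54*sqrt(5) / 275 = -0.44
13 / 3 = 4.33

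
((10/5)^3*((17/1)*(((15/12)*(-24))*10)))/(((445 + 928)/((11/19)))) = -448800/26087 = -17.20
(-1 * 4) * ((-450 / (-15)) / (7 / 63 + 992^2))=-1080 / 8856577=-0.00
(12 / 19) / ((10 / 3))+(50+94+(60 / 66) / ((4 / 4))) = 151628 / 1045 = 145.10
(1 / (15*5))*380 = 76 / 15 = 5.07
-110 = -110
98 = 98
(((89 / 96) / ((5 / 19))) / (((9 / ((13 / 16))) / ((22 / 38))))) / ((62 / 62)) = 12727 / 69120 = 0.18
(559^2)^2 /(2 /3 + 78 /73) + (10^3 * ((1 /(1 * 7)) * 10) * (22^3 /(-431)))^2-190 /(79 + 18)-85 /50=19298427443556528232829 /335510372540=57519614959.91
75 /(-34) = -75 /34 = -2.21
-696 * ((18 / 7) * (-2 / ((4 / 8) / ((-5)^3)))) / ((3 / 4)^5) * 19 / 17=-4513792000 / 1071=-4214558.36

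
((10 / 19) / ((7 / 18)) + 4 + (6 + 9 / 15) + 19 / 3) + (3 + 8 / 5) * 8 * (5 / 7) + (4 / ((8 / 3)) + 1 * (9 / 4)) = 385613 / 7980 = 48.32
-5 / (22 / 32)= -80 / 11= -7.27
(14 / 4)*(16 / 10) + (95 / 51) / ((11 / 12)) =7136 / 935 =7.63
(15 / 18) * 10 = 25 / 3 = 8.33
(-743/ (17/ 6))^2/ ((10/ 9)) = 61890.61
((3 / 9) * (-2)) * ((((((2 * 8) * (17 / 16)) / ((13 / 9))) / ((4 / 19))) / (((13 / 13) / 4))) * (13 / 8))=-242.25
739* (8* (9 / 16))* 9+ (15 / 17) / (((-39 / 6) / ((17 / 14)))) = 29929.34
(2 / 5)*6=12 / 5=2.40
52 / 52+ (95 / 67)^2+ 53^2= 12623115 / 4489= 2812.01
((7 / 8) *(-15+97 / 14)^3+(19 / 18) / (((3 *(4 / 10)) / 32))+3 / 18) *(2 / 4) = -36560747 / 169344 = -215.90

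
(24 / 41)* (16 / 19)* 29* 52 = 579072 / 779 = 743.35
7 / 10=0.70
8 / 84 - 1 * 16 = -334 / 21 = -15.90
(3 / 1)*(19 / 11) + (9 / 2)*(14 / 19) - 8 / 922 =817900 / 96349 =8.49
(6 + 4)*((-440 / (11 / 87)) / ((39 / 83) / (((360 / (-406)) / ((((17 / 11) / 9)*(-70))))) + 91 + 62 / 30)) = -8578548000 / 24512069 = -349.97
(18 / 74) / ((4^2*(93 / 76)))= 0.01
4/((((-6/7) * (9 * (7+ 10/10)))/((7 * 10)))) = -245/54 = -4.54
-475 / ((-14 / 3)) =1425 / 14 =101.79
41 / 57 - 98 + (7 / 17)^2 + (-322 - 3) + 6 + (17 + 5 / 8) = -52514099 / 131784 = -398.49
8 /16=1 /2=0.50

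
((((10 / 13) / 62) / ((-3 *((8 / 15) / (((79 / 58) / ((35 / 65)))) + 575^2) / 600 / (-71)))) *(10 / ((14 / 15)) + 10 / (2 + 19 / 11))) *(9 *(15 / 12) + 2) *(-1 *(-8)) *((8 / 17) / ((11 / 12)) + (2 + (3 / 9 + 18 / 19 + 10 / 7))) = 4454125266390050000 / 1127027484145075051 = 3.95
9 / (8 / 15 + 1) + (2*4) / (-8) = 112 / 23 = 4.87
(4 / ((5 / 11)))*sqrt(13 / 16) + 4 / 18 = 2 / 9 + 11*sqrt(13) / 5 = 8.15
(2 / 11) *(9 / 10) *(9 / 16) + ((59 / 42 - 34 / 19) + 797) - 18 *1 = 273419719 / 351120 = 778.71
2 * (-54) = -108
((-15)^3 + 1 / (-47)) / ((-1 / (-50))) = -7931300 / 47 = -168751.06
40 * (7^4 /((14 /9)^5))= 295245 /28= 10544.46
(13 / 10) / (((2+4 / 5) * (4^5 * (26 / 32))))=1 / 1792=0.00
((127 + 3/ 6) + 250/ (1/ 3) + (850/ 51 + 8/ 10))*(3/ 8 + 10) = 2228467/ 240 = 9285.28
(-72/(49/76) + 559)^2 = 480442561/2401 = 200101.02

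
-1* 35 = -35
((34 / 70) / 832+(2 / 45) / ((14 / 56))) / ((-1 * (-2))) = 9349 / 104832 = 0.09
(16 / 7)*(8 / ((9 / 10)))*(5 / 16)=400 / 63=6.35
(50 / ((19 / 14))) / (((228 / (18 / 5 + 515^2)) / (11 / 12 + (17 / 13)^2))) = 77001785 / 684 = 112575.71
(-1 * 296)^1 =-296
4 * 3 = 12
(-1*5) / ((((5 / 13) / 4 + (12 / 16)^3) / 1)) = -4160 / 431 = -9.65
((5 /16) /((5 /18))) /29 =9 /232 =0.04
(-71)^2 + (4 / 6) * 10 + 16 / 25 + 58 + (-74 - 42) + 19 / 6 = 749021 / 150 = 4993.47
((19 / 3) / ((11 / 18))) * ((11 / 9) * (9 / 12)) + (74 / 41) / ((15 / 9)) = 4339 / 410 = 10.58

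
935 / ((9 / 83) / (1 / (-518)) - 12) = -77605 / 5658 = -13.72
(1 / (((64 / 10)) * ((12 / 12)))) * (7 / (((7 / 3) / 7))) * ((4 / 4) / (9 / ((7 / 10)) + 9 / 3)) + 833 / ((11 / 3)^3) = 26955439 / 1575904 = 17.10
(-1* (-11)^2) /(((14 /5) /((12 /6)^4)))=-4840 /7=-691.43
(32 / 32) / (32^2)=1 / 1024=0.00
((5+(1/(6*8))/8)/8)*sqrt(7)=1921*sqrt(7)/3072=1.65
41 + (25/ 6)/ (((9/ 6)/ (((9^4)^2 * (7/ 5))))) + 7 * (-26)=167403774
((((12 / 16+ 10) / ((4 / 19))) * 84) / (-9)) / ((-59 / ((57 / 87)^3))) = 2.27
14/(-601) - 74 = -44488/601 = -74.02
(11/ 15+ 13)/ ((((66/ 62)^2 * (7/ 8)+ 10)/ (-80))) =-25339648/ 253509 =-99.96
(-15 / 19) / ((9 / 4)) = -20 / 57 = -0.35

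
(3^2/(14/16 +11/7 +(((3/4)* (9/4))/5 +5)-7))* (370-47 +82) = 2041200/439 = 4649.66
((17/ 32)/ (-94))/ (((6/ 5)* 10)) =-17/ 36096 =-0.00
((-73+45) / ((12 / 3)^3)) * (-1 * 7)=49 / 16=3.06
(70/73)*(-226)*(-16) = 253120/73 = 3467.40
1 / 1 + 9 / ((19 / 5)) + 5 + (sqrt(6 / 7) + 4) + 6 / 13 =sqrt(42) / 7 + 3169 / 247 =13.76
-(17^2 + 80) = -369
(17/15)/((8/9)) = 51/40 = 1.28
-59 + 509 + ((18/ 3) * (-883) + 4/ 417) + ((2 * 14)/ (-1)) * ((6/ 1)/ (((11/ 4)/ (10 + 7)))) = -27001540/ 4587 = -5886.54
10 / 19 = 0.53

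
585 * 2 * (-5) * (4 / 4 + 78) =-462150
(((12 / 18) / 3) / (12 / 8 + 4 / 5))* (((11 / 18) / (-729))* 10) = -1100 / 1358127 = -0.00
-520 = -520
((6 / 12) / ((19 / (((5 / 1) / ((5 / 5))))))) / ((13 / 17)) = 85 / 494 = 0.17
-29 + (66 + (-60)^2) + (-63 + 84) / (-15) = 18178 / 5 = 3635.60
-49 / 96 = -0.51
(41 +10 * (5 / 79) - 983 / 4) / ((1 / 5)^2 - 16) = 1612525 / 126084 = 12.79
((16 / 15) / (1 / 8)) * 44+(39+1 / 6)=12439 / 30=414.63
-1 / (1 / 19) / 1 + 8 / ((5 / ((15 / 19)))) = -337 / 19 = -17.74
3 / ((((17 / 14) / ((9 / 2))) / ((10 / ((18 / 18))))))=1890 / 17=111.18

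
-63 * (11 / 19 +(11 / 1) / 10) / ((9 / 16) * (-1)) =17864 / 95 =188.04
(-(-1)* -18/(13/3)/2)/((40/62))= -837/260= -3.22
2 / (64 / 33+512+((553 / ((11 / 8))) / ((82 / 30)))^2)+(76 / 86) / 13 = 257307670517 / 3780113446720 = 0.07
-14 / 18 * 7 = -5.44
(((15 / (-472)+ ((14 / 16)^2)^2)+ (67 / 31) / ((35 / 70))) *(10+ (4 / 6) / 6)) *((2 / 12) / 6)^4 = 1108268525 / 37748953055232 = 0.00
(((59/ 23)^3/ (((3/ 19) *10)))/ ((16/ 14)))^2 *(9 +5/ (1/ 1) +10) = 746131459575649/ 355286133600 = 2100.09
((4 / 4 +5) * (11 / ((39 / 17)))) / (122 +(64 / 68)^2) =54043 / 230841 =0.23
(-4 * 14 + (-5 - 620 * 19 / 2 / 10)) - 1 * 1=-651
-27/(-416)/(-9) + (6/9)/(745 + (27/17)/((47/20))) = -4697387/743552160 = -0.01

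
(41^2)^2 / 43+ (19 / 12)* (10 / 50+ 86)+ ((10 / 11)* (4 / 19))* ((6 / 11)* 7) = 390599346713 / 5931420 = 65852.59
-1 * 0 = 0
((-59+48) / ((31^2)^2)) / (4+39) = -11 / 39711403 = -0.00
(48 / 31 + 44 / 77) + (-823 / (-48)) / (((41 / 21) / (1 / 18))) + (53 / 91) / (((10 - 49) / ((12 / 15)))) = 5620267973 / 2165173920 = 2.60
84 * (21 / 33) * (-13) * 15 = -114660 / 11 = -10423.64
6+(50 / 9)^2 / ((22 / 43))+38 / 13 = 802106 / 11583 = 69.25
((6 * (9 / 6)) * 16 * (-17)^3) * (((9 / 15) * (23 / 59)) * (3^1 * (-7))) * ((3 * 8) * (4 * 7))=688885295616 / 295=2335204391.92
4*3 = 12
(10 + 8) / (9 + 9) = 1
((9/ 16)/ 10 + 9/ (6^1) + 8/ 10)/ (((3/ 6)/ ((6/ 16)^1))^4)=30537/ 40960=0.75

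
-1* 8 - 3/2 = -19/2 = -9.50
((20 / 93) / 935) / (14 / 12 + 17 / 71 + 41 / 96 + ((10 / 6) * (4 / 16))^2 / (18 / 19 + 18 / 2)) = 5152896 / 41460810655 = 0.00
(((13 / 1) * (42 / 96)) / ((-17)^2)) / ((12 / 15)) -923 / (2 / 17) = -145109913 / 18496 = -7845.48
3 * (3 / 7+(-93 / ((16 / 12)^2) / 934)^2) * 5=10123100865 / 1563261952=6.48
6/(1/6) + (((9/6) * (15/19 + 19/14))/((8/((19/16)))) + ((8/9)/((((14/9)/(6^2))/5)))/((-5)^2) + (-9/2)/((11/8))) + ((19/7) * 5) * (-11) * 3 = -80925177/197120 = -410.54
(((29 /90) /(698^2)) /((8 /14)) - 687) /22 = -120495293077 /3858655680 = -31.23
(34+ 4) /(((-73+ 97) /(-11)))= -209 /12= -17.42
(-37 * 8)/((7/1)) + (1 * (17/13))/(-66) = -254087/6006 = -42.31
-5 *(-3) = 15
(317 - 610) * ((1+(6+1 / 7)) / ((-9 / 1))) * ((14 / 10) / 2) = 1465 / 9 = 162.78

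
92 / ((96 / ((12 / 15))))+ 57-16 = 41.77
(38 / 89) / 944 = 19 / 42008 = 0.00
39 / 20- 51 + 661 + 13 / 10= 2453 / 4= 613.25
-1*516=-516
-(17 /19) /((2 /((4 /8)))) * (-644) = 2737 /19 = 144.05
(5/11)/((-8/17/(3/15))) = -17/88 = -0.19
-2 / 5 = -0.40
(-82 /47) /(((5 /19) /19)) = -29602 /235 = -125.97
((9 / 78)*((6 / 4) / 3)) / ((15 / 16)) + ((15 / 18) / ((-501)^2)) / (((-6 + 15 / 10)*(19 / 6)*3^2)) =1545161506 / 25108885035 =0.06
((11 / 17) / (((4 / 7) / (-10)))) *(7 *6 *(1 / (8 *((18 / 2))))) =-2695 / 408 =-6.61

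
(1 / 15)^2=1 / 225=0.00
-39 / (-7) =39 / 7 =5.57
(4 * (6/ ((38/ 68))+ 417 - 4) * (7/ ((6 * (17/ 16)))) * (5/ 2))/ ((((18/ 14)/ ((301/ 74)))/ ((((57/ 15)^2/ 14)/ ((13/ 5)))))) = 1289222732/ 220779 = 5839.43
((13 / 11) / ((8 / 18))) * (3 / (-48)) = -117 / 704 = -0.17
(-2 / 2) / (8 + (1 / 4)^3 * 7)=-64 / 519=-0.12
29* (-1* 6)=-174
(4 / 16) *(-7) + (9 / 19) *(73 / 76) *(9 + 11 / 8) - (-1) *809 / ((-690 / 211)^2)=108102851107 / 1374976800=78.62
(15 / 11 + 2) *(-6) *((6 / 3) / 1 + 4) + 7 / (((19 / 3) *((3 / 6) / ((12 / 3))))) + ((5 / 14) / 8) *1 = -2626475 / 23408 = -112.20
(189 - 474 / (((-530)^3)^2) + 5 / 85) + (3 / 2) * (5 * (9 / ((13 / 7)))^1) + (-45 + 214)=965961645633795697623 / 2449161904754500000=394.40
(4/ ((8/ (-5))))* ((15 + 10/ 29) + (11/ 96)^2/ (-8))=-38.36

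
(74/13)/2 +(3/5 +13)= 1069/65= 16.45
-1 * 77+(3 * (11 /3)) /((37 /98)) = -1771 /37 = -47.86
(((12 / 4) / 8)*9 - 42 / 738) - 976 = -957119 / 984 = -972.68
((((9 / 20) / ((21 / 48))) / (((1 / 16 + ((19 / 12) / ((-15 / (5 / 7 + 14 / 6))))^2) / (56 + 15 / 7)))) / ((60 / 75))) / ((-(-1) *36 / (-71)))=-2106591300 / 2371681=-888.23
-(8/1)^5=-32768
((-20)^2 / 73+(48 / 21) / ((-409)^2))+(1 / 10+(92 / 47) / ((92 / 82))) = 294254017357 / 40175877770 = 7.32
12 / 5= 2.40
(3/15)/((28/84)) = 3/5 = 0.60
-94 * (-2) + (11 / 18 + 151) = 6113 / 18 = 339.61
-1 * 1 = -1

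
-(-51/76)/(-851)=-51/64676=-0.00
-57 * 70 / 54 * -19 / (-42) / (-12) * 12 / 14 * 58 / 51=52345 / 19278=2.72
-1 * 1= -1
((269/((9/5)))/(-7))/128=-1345/8064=-0.17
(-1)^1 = -1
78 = 78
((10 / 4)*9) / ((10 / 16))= 36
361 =361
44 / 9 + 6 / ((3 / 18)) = 368 / 9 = 40.89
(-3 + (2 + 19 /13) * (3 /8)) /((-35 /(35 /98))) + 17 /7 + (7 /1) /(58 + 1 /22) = 33403901 /13015184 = 2.57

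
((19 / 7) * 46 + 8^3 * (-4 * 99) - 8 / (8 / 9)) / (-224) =1418453 / 1568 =904.63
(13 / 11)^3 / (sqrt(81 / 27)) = 2197 *sqrt(3) / 3993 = 0.95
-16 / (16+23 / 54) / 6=-0.16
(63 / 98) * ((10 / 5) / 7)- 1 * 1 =-40 / 49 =-0.82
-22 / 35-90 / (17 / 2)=-6674 / 595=-11.22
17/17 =1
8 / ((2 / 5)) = 20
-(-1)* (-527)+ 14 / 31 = -16323 / 31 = -526.55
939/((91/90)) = 84510/91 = 928.68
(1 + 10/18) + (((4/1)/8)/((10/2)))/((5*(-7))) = 4891/3150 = 1.55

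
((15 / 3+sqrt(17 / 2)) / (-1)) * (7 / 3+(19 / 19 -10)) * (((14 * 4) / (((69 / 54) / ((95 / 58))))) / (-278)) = -798000 / 92713 -79800 * sqrt(34) / 92713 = -13.63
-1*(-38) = 38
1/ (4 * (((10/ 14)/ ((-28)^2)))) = 1372/ 5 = 274.40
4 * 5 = 20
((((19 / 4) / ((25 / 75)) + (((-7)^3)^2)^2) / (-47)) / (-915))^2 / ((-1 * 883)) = -3065299708400689597321 / 26128747393200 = -117315218.46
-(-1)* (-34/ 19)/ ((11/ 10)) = -340/ 209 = -1.63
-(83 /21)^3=-571787 /9261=-61.74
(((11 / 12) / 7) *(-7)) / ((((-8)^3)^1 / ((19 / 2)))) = 209 / 12288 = 0.02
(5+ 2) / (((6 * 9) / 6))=7 / 9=0.78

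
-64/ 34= -32/ 17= -1.88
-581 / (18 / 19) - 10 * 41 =-18419 / 18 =-1023.28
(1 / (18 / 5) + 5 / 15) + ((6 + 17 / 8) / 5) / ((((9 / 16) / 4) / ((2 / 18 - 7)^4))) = 3073550059 / 118098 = 26025.42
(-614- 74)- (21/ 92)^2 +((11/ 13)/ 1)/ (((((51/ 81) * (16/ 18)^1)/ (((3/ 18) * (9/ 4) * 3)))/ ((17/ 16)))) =-686.24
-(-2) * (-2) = -4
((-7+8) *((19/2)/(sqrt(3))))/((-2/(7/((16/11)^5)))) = -21419783 *sqrt(3)/12582912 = -2.95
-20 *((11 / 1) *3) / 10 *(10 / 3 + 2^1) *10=-3520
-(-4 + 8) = -4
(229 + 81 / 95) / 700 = 5459 / 16625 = 0.33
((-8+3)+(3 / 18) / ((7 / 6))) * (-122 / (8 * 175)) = 1037 / 2450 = 0.42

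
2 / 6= 1 / 3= 0.33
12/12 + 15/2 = 8.50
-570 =-570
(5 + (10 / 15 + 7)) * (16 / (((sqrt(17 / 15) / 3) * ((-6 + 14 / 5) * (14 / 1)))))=-12.75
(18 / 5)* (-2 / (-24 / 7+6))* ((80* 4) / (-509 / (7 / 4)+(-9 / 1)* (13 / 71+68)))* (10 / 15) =890624 / 1348617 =0.66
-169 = -169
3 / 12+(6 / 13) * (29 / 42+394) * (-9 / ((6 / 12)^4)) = -9548261 / 364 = -26231.49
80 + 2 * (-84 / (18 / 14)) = -152 / 3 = -50.67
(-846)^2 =715716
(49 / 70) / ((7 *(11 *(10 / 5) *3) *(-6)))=-1 / 3960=-0.00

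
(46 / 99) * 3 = 46 / 33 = 1.39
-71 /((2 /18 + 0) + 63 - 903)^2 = -5751 /57138481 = -0.00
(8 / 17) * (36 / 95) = 288 / 1615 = 0.18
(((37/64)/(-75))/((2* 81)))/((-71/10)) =37/5520960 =0.00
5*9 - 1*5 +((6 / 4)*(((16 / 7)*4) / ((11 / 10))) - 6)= 3578 / 77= 46.47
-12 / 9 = -4 / 3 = -1.33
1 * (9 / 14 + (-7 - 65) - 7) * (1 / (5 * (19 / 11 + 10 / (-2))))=12067 / 2520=4.79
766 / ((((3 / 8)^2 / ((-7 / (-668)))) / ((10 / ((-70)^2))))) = 0.12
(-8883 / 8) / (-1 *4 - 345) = 8883 / 2792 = 3.18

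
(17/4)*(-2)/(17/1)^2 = -1/34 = -0.03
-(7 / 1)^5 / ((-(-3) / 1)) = -16807 / 3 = -5602.33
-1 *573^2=-328329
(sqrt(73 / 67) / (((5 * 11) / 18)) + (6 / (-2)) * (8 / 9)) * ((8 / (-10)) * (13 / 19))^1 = 416 / 285 - 936 * sqrt(4891) / 350075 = 1.27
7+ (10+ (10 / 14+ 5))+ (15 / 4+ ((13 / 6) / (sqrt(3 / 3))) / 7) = 2249 / 84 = 26.77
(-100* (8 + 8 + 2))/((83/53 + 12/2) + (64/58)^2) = -204.93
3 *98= 294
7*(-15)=-105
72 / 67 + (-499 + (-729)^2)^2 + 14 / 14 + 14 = 18887260294465 / 67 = 281899407380.07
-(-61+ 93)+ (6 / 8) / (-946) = -121091 / 3784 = -32.00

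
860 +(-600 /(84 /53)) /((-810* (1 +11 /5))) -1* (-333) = 1193.15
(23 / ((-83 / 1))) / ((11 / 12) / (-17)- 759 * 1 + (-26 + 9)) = 4692 / 13140145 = 0.00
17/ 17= 1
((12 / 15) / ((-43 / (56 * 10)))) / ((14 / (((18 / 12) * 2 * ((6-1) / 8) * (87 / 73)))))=-5220 / 3139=-1.66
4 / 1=4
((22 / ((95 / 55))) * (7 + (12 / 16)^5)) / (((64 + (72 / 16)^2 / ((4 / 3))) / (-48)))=-2690193 / 48146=-55.88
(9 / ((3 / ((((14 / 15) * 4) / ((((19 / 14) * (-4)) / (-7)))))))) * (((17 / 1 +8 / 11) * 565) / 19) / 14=2159430 / 3971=543.80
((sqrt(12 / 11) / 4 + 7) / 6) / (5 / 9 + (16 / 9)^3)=243 *sqrt(33) / 198044 + 243 / 1286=0.20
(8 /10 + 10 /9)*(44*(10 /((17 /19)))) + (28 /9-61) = 134935 /153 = 881.93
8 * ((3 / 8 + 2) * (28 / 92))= 133 / 23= 5.78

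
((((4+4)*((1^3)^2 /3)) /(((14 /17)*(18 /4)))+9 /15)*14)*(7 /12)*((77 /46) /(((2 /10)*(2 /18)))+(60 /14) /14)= 14172155 /17388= 815.05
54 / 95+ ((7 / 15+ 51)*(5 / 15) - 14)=3184 / 855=3.72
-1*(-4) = 4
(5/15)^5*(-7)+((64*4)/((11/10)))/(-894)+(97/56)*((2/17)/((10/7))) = -39671171/270828360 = -0.15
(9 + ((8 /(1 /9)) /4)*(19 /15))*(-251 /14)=-39909 /70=-570.13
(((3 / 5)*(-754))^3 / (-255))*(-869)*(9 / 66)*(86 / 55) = -39316364129016 / 584375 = -67279339.69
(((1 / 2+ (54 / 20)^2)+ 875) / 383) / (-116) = -88279 / 4442800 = -0.02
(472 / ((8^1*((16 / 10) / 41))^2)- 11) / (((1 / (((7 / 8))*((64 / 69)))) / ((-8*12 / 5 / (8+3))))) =-17316901 / 2530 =-6844.62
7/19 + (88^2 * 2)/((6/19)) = 2795605/57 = 49045.70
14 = 14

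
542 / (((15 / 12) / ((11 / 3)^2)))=262328 / 45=5829.51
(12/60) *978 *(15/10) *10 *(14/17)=41076/17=2416.24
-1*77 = -77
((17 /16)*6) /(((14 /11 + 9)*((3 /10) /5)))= 10.34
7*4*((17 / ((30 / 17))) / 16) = 2023 / 120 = 16.86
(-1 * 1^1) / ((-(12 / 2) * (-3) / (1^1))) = -1 / 18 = -0.06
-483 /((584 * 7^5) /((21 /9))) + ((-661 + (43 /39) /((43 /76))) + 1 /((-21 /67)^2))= -15207297283 /23436504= -648.87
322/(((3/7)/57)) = 42826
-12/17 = -0.71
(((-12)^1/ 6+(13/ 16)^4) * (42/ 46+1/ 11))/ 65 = -566039/ 23429120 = -0.02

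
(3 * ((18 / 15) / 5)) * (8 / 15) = 48 / 125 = 0.38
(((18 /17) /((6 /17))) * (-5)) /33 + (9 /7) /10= -251 /770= -0.33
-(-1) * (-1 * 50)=-50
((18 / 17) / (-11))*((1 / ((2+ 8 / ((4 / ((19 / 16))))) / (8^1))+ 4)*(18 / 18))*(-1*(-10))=-432 / 77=-5.61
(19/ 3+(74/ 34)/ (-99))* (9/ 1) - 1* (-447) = 94211/ 187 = 503.80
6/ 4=3/ 2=1.50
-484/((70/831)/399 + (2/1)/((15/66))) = -57314070/1042099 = -55.00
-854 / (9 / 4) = -3416 / 9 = -379.56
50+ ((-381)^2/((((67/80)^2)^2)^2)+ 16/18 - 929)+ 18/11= 24075199874133132703789/40200700078107459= 598875.14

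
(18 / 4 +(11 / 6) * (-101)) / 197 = -542 / 591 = -0.92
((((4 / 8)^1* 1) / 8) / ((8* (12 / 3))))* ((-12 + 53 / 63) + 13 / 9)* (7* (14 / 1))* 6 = -357 / 32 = -11.16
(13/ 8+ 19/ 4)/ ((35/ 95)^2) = 18411/ 392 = 46.97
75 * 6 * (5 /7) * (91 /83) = 29250 /83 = 352.41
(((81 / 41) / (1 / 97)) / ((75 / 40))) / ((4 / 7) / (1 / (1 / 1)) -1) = -48888 / 205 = -238.48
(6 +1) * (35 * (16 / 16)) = 245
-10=-10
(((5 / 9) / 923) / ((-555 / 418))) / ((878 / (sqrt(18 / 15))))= -209 * sqrt(30) / 2023959015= -0.00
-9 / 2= -4.50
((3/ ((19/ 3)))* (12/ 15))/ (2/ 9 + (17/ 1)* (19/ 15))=324/ 18601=0.02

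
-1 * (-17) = 17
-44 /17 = -2.59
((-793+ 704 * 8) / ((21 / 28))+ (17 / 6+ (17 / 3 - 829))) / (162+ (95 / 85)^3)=34.47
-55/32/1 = -55/32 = -1.72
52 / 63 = 0.83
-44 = -44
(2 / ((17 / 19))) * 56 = 2128 / 17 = 125.18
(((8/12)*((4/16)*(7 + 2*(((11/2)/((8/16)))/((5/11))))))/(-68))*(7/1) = -1939/2040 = -0.95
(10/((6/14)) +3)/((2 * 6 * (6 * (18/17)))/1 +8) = 1343/4296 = 0.31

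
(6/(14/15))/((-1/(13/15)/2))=-78/7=-11.14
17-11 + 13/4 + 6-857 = -841.75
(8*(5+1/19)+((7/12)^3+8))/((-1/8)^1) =-1596277/4104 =-388.96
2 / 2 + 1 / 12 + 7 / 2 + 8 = 151 / 12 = 12.58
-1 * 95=-95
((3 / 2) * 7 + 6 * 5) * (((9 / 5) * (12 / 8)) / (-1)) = -2187 / 20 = -109.35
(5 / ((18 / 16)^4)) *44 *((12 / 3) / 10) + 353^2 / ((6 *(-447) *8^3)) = 54904874087 / 1001051136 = 54.85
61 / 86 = 0.71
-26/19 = -1.37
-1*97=-97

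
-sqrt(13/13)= -1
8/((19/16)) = 128/19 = 6.74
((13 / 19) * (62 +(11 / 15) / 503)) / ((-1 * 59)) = -6081413 / 8457945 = -0.72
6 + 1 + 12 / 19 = 145 / 19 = 7.63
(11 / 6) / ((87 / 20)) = 110 / 261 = 0.42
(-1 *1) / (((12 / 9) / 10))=-15 / 2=-7.50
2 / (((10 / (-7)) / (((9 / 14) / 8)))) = -9 / 80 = -0.11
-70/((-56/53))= 265/4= 66.25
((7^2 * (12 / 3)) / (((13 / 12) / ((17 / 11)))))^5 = 102195363774477106151424 / 59797108943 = 1709035195529.14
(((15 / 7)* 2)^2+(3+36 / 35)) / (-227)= -5487 / 55615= -0.10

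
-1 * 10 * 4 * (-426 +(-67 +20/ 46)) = 19702.61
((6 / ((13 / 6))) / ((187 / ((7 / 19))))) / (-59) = -0.00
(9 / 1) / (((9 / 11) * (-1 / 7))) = -77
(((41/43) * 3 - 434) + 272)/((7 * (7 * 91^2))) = -6843/17448067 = -0.00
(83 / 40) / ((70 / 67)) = 5561 / 2800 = 1.99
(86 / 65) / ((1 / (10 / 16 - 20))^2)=206615 / 416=496.67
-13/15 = -0.87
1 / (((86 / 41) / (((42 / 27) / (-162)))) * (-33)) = 287 / 2068902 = 0.00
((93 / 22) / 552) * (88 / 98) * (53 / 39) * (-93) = -50933 / 58604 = -0.87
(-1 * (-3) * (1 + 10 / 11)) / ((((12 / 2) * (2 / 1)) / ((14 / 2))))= 147 / 44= 3.34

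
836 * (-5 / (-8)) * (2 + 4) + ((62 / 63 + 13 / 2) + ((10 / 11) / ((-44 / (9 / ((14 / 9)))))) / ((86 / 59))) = 8240358781 / 2622312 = 3142.40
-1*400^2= -160000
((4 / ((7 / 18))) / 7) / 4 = 18 / 49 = 0.37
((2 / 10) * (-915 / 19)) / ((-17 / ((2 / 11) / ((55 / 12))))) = 4392 / 195415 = 0.02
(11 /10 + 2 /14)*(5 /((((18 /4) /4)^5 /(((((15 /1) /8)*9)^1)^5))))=66065625 /14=4718973.21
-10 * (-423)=4230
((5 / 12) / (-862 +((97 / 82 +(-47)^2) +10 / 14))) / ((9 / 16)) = 11480 / 20905209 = 0.00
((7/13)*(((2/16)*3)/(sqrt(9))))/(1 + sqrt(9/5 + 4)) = -35/2496 + 7*sqrt(145)/2496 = 0.02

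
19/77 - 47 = -3600/77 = -46.75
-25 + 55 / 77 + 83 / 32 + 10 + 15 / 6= -2059 / 224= -9.19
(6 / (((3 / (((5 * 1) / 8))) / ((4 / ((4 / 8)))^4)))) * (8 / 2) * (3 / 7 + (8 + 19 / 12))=4305920 / 21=205043.81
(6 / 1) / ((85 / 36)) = 216 / 85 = 2.54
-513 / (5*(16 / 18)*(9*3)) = -171 / 40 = -4.28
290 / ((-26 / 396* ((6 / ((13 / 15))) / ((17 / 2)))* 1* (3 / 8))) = -43384 / 3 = -14461.33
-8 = -8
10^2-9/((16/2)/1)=791/8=98.88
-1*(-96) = 96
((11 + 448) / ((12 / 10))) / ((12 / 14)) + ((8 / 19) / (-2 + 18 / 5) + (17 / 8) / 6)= 446.87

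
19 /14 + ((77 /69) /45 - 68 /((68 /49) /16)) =-782.62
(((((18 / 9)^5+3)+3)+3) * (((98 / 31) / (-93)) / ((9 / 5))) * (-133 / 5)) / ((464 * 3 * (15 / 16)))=534394 / 33860835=0.02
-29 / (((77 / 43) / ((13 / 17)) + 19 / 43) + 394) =-16211 / 221802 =-0.07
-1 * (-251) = 251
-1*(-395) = 395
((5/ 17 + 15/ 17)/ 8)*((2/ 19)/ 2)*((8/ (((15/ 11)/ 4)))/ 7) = 176/ 6783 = 0.03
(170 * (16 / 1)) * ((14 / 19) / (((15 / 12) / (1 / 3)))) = 30464 / 57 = 534.46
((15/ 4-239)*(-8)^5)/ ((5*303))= 7708672/ 1515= 5088.23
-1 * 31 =-31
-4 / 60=-1 / 15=-0.07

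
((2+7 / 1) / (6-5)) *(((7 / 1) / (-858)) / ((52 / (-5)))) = 105 / 14872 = 0.01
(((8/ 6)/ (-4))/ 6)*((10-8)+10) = -2/ 3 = -0.67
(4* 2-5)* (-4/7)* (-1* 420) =720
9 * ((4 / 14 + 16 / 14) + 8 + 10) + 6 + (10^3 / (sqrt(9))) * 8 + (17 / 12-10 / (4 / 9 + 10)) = 11243837 / 3948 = 2847.98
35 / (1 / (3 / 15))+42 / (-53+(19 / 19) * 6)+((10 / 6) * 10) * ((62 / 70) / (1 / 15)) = 74859 / 329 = 227.53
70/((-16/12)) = -105/2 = -52.50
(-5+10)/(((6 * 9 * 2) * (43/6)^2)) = 5/5547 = 0.00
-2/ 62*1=-1/ 31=-0.03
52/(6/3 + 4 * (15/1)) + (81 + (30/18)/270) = 411025/5022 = 81.84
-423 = -423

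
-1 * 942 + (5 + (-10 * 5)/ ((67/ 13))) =-63429/ 67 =-946.70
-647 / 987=-0.66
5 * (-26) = -130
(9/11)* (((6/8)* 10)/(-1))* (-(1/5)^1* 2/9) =3/11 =0.27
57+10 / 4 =59.50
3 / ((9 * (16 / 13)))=13 / 48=0.27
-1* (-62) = 62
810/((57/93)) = 25110/19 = 1321.58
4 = 4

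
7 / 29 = 0.24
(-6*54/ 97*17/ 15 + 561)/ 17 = 15897/ 485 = 32.78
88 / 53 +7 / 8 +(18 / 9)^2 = 2771 / 424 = 6.54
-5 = -5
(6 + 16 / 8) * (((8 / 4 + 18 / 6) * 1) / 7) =40 / 7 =5.71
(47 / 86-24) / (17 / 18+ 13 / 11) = -199683 / 18103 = -11.03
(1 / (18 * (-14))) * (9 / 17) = -1 / 476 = -0.00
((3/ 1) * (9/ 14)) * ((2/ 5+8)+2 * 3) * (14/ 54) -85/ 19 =259/ 95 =2.73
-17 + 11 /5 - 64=-394 /5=-78.80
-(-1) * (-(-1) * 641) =641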